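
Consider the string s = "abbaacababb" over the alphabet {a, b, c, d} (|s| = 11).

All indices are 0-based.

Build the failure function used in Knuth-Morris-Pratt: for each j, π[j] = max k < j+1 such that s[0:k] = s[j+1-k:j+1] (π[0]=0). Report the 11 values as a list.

π[0] = 0
j=1 s[j]='b': π[1]=0 (border '')
j=2 s[j]='b': π[2]=0 (border '')
j=3 s[j]='a': π[3]=1 (border 'a')
j=4 s[j]='a': k: 1→0; π[4]=1 (border 'a')
j=5 s[j]='c': k: 1→0; π[5]=0 (border '')
j=6 s[j]='a': π[6]=1 (border 'a')
j=7 s[j]='b': π[7]=2 (border 'ab')
j=8 s[j]='a': k: 2→0; π[8]=1 (border 'a')
j=9 s[j]='b': π[9]=2 (border 'ab')
j=10 s[j]='b': π[10]=3 (border 'abb')

[0, 0, 0, 1, 1, 0, 1, 2, 1, 2, 3]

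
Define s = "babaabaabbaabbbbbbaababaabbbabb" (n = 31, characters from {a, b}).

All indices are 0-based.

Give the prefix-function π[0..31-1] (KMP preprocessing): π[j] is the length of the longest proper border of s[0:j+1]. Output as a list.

π[0] = 0
j=1 s[j]='a': π[1]=0 (border '')
j=2 s[j]='b': π[2]=1 (border 'b')
j=3 s[j]='a': π[3]=2 (border 'ba')
j=4 s[j]='a': k: 2→0; π[4]=0 (border '')
j=5 s[j]='b': π[5]=1 (border 'b')
j=6 s[j]='a': π[6]=2 (border 'ba')
j=7 s[j]='a': k: 2→0; π[7]=0 (border '')
j=8 s[j]='b': π[8]=1 (border 'b')
j=9 s[j]='b': k: 1→0; π[9]=1 (border 'b')
j=10 s[j]='a': π[10]=2 (border 'ba')
j=11 s[j]='a': k: 2→0; π[11]=0 (border '')
j=12 s[j]='b': π[12]=1 (border 'b')
j=13 s[j]='b': k: 1→0; π[13]=1 (border 'b')
j=14 s[j]='b': k: 1→0; π[14]=1 (border 'b')
j=15 s[j]='b': k: 1→0; π[15]=1 (border 'b')
j=16 s[j]='b': k: 1→0; π[16]=1 (border 'b')
j=17 s[j]='b': k: 1→0; π[17]=1 (border 'b')
j=18 s[j]='a': π[18]=2 (border 'ba')
j=19 s[j]='a': k: 2→0; π[19]=0 (border '')
j=20 s[j]='b': π[20]=1 (border 'b')
j=21 s[j]='a': π[21]=2 (border 'ba')
j=22 s[j]='b': π[22]=3 (border 'bab')
j=23 s[j]='a': π[23]=4 (border 'baba')
j=24 s[j]='a': π[24]=5 (border 'babaa')
j=25 s[j]='b': π[25]=6 (border 'babaab')
j=26 s[j]='b': k: 6→1→0; π[26]=1 (border 'b')
j=27 s[j]='b': k: 1→0; π[27]=1 (border 'b')
j=28 s[j]='a': π[28]=2 (border 'ba')
j=29 s[j]='b': π[29]=3 (border 'bab')
j=30 s[j]='b': k: 3→1→0; π[30]=1 (border 'b')

[0, 0, 1, 2, 0, 1, 2, 0, 1, 1, 2, 0, 1, 1, 1, 1, 1, 1, 2, 0, 1, 2, 3, 4, 5, 6, 1, 1, 2, 3, 1]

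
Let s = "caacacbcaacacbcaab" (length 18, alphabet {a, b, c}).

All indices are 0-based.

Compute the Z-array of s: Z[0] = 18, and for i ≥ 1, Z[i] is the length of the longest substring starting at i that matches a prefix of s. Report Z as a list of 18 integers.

Z[0]=18
i=1: outside box; Z[1]=0
i=2: outside box; Z[2]=0
i=3: outside box; Z[3]=2 scan→box=[3,5)
i=4: min(r-i=1, Z[1]=0)=0; Z[4]=0
i=5: outside box; Z[5]=1 scan→box=[5,6)
i=6: outside box; Z[6]=0
i=7: outside box; Z[7]=10 scan→box=[7,17)
i=8: min(r-i=9, Z[1]=0)=0; Z[8]=0
i=9: min(r-i=8, Z[2]=0)=0; Z[9]=0
i=10: min(r-i=7, Z[3]=2)=2; Z[10]=2
i=11: min(r-i=6, Z[4]=0)=0; Z[11]=0
i=12: min(r-i=5, Z[5]=1)=1; Z[12]=1
i=13: min(r-i=4, Z[6]=0)=0; Z[13]=0
i=14: min(r-i=3, Z[7]=10)=3; Z[14]=3
i=15: min(r-i=2, Z[8]=0)=0; Z[15]=0
i=16: min(r-i=1, Z[9]=0)=0; Z[16]=0
i=17: outside box; Z[17]=0

[18, 0, 0, 2, 0, 1, 0, 10, 0, 0, 2, 0, 1, 0, 3, 0, 0, 0]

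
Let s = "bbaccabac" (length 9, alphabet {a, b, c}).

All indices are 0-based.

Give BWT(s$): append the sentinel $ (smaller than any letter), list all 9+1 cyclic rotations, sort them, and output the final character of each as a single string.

ccbbab$aca

rank  rotation    last
    0  $bbaccabac  c
    1  abac$bbacc  c
    2  ac$bbaccab  b
    3  accabac$bb  b
    4  bac$bbacca  a
    5  baccabac$b  b
    6  bbaccabac$  $
    7  c$bbaccaba  a
    8  cabac$bbac  c
    9  ccabac$bba  a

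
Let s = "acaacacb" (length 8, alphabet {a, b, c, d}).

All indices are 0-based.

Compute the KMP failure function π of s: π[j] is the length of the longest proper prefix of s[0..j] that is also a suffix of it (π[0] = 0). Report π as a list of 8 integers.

[0, 0, 1, 1, 2, 3, 2, 0]

π[0] = 0
j=1 s[j]='c': π[1]=0 (border '')
j=2 s[j]='a': π[2]=1 (border 'a')
j=3 s[j]='a': k: 1→0; π[3]=1 (border 'a')
j=4 s[j]='c': π[4]=2 (border 'ac')
j=5 s[j]='a': π[5]=3 (border 'aca')
j=6 s[j]='c': k: 3→1; π[6]=2 (border 'ac')
j=7 s[j]='b': k: 2→0; π[7]=0 (border '')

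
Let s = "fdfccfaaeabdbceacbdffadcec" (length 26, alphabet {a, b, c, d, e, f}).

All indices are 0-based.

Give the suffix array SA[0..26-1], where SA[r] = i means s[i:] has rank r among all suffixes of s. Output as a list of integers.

rank | idx | suffix
   0 |   6 | aaeabdbceacbdffadcec
   1 |   9 | abdbceacbdffadcec
   2 |  15 | acbdffadcec
   3 |  21 | adcec
   4 |   7 | aeabdbceacbdffadcec
   5 |  12 | bceacbdffadcec
   6 |  10 | bdbceacbdffadcec
   7 |  17 | bdffadcec
   8 |  25 | c
   9 |  16 | cbdffadcec
  10 |   3 | ccfaaeabdbceacbdffadcec
  11 |  13 | ceacbdffadcec
  12 |  23 | cec
  13 |   4 | cfaaeabdbceacbdffadcec
  14 |  11 | dbceacbdffadcec
  15 |  22 | dcec
  16 |   1 | dfccfaaeabdbceacbdffadcec
  17 |  18 | dffadcec
  18 |   8 | eabdbceacbdffadcec
  19 |  14 | eacbdffadcec
  20 |  24 | ec
  21 |   5 | faaeabdbceacbdffadcec
  22 |  20 | fadcec
  23 |   2 | fccfaaeabdbceacbdffadcec
  24 |   0 | fdfccfaaeabdbceacbdffadcec
  25 |  19 | ffadcec

[6, 9, 15, 21, 7, 12, 10, 17, 25, 16, 3, 13, 23, 4, 11, 22, 1, 18, 8, 14, 24, 5, 20, 2, 0, 19]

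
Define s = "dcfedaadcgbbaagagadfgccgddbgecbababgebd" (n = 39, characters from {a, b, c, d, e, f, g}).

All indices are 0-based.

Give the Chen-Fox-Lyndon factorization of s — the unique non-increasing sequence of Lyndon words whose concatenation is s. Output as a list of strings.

["d", "cfed", "aadcgbbaagagadfgccgddbgecbababgebd"]

emit factor 1: 'd' (i=0, period=1)
emit factor 2: 'cfed' (i=1, period=4)
emit factor 3: 'aadcgbbaagagadfgccgddbgecbababgebd' (i=5, period=34)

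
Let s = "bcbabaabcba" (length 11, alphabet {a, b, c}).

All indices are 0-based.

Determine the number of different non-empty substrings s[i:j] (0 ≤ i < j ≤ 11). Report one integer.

50

rank→(start, suffix):
  0 → (10, 'a')
  1 → (5, 'aabcba')
  2 → (3, 'abaabcba')
  3 → (6, 'abcba')
  4 → (9, 'ba')
  5 → (4, 'baabcba')
  6 → (2, 'babaabcba')
  7 → (7, 'bcba')
  8 → (0, 'bcbabaabcba')
  9 → (8, 'cba')
  10 → (1, 'cbabaabcba')

SA = [10, 5, 3, 6, 9, 4, 2, 7, 0, 8, 1]
i: (SA[i-1],SA[i]) lcp shared
  1: (10,5) 1 'a'
  2: (5,3) 1 'a'
  3: (3,6) 2 'ab'
  4: (6,9) 0 ''
  5: (9,4) 2 'ba'
  6: (4,2) 2 'ba'
  7: (2,7) 1 'b'
  8: (7,0) 4 'bcba'
  9: (0,8) 0 ''
  10: (8,1) 3 'cba'

n(n+1)/2 = 11·12/2 = 66
Σ LCP = 0 + 1 + 1 + 2 + 0 + 2 + 2 + 1 + 4 + 0 + 3 = 16
distinct = 66 − 16 = 50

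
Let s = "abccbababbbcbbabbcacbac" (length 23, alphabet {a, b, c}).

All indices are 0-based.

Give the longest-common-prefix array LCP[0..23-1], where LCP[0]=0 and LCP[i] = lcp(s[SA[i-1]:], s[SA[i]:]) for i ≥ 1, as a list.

sorted suffixes:
  #0 SA[0]=5  'ababbbcbbabbcacbac'
  #1 SA[1]=7  'abbbcbbabbcacbac'
  #2 SA[2]=14  'abbcacbac'
  #3 SA[3]=0  'abccbababbbcbbabbcacbac'
  #4 SA[4]=21  'ac'
  #5 SA[5]=18  'acbac'
  #6 SA[6]=4  'bababbbcbbabbcacbac'
  #7 SA[7]=6  'babbbcbbabbcacbac'
  #8 SA[8]=13  'babbcacbac'
  #9 SA[9]=20  'bac'
  #10 SA[10]=12  'bbabbcacbac'
  #11 SA[11]=8  'bbbcbbabbcacbac'
  #12 SA[12]=15  'bbcacbac'
  #13 SA[13]=9  'bbcbbabbcacbac'
  #14 SA[14]=16  'bcacbac'
  #15 SA[15]=10  'bcbbabbcacbac'
  #16 SA[16]=1  'bccbababbbcbbabbcacbac'
  #17 SA[17]=22  'c'
  #18 SA[18]=17  'cacbac'
  #19 SA[19]=3  'cbababbbcbbabbcacbac'
  #20 SA[20]=19  'cbac'
  #21 SA[21]=11  'cbbabbcacbac'
  #22 SA[22]=2  'ccbababbbcbbabbcacbac'

SA = [5, 7, 14, 0, 21, 18, 4, 6, 13, 20, 12, 8, 15, 9, 16, 10, 1, 22, 17, 3, 19, 11, 2]
rank  pair      lcp
   1  s[5:],s[7:]  2  'ab'
   2  s[7:],s[14:]  3  'abb'
   3  s[14:],s[0:]  2  'ab'
   4  s[0:],s[21:]  1  'a'
   5  s[21:],s[18:]  2  'ac'
   6  s[18:],s[4:]  0  ''
   7  s[4:],s[6:]  3  'bab'
   8  s[6:],s[13:]  4  'babb'
   9  s[13:],s[20:]  2  'ba'
  10  s[20:],s[12:]  1  'b'
  11  s[12:],s[8:]  2  'bb'
  12  s[8:],s[15:]  2  'bb'
  13  s[15:],s[9:]  3  'bbc'
  14  s[9:],s[16:]  1  'b'
  15  s[16:],s[10:]  2  'bc'
  16  s[10:],s[1:]  2  'bc'
  17  s[1:],s[22:]  0  ''
  18  s[22:],s[17:]  1  'c'
  19  s[17:],s[3:]  1  'c'
  20  s[3:],s[19:]  3  'cba'
  21  s[19:],s[11:]  2  'cb'
  22  s[11:],s[2:]  1  'c'

[0, 2, 3, 2, 1, 2, 0, 3, 4, 2, 1, 2, 2, 3, 1, 2, 2, 0, 1, 1, 3, 2, 1]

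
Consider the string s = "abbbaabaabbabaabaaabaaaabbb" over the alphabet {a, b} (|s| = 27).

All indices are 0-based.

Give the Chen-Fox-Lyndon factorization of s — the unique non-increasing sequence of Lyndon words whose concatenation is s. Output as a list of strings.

["abbb", "aabaabbab", "aab", "aaab", "aaaabbb"]

emit factor 1: 'abbb' (i=0, period=4)
emit factor 2: 'aabaabbab' (i=4, period=9)
emit factor 3: 'aab' (i=13, period=3)
emit factor 4: 'aaab' (i=16, period=4)
emit factor 5: 'aaaabbb' (i=20, period=7)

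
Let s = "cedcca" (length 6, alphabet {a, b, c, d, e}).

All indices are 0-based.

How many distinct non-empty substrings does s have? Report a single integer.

19

sorted suffixes:
  #0 SA[0]=5  'a'
  #1 SA[1]=4  'ca'
  #2 SA[2]=3  'cca'
  #3 SA[3]=0  'cedcca'
  #4 SA[4]=2  'dcca'
  #5 SA[5]=1  'edcca'

SA = [5, 4, 3, 0, 2, 1]
rank  pair      lcp
   1  s[5:],s[4:]  0  ''
   2  s[4:],s[3:]  1  'c'
   3  s[3:],s[0:]  1  'c'
   4  s[0:],s[2:]  0  ''
   5  s[2:],s[1:]  0  ''

n(n+1)/2 = 6·7/2 = 21
Σ LCP = 0 + 0 + 1 + 1 + 0 + 0 = 2
distinct = 21 − 2 = 19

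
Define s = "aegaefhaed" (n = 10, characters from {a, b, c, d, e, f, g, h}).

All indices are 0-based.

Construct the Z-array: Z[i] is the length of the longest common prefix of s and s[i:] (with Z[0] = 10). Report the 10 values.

[10, 0, 0, 2, 0, 0, 0, 2, 0, 0]

Z[0]=10
i=1: fresh scan; Z[1]=0
i=2: fresh scan; Z[2]=0
i=3: fresh scan; Z[3]=2 extend→box=[3,5)
i=4: min(r-i=1, Z[1]=0)=0; Z[4]=0
i=5: fresh scan; Z[5]=0
i=6: fresh scan; Z[6]=0
i=7: fresh scan; Z[7]=2 extend→box=[7,9)
i=8: min(r-i=1, Z[1]=0)=0; Z[8]=0
i=9: fresh scan; Z[9]=0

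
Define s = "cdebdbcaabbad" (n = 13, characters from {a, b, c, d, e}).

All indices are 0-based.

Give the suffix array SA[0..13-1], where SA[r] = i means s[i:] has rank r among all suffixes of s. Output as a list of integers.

[7, 8, 11, 10, 9, 5, 3, 6, 0, 12, 4, 1, 2]

rank→(start, suffix):
  0 → (7, 'aabbad')
  1 → (8, 'abbad')
  2 → (11, 'ad')
  3 → (10, 'bad')
  4 → (9, 'bbad')
  5 → (5, 'bcaabbad')
  6 → (3, 'bdbcaabbad')
  7 → (6, 'caabbad')
  8 → (0, 'cdebdbcaabbad')
  9 → (12, 'd')
  10 → (4, 'dbcaabbad')
  11 → (1, 'debdbcaabbad')
  12 → (2, 'ebdbcaabbad')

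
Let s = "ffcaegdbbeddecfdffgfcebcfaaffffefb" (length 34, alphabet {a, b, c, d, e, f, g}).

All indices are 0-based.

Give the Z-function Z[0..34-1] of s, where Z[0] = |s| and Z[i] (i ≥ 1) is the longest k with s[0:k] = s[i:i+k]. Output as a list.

Z[0]=34
i=1: i≥r, start 0; Z[1]=1 scan→box=[1,2)
i=2: i≥r, start 0; Z[2]=0
i=3: i≥r, start 0; Z[3]=0
i=4: i≥r, start 0; Z[4]=0
i=5: i≥r, start 0; Z[5]=0
i=6: i≥r, start 0; Z[6]=0
i=7: i≥r, start 0; Z[7]=0
i=8: i≥r, start 0; Z[8]=0
i=9: i≥r, start 0; Z[9]=0
i=10: i≥r, start 0; Z[10]=0
i=11: i≥r, start 0; Z[11]=0
i=12: i≥r, start 0; Z[12]=0
i=13: i≥r, start 0; Z[13]=0
i=14: i≥r, start 0; Z[14]=1 scan→box=[14,15)
i=15: i≥r, start 0; Z[15]=0
i=16: i≥r, start 0; Z[16]=2 scan→box=[16,18)
i=17: min(r-i=1, Z[1]=1)=1; Z[17]=1
i=18: i≥r, start 0; Z[18]=0
i=19: i≥r, start 0; Z[19]=1 scan→box=[19,20)
i=20: i≥r, start 0; Z[20]=0
i=21: i≥r, start 0; Z[21]=0
i=22: i≥r, start 0; Z[22]=0
i=23: i≥r, start 0; Z[23]=0
i=24: i≥r, start 0; Z[24]=1 scan→box=[24,25)
i=25: i≥r, start 0; Z[25]=0
i=26: i≥r, start 0; Z[26]=0
i=27: i≥r, start 0; Z[27]=2 scan→box=[27,29)
i=28: min(r-i=1, Z[1]=1)=1; Z[28]=2 scan→box=[28,30)
i=29: min(r-i=1, Z[1]=1)=1; Z[29]=2 scan→box=[29,31)
i=30: min(r-i=1, Z[1]=1)=1; Z[30]=1
i=31: i≥r, start 0; Z[31]=0
i=32: i≥r, start 0; Z[32]=1 scan→box=[32,33)
i=33: i≥r, start 0; Z[33]=0

[34, 1, 0, 0, 0, 0, 0, 0, 0, 0, 0, 0, 0, 0, 1, 0, 2, 1, 0, 1, 0, 0, 0, 0, 1, 0, 0, 2, 2, 2, 1, 0, 1, 0]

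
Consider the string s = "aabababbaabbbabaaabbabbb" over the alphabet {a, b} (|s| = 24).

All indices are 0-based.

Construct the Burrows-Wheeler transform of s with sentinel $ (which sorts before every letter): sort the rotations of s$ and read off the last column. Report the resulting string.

rank  rotation                   last
    0  $aabababbaabbbabaaabbabbb  b
    1  aaabbabbb$aabababbaabbbab  b
    2  aabababbaabbbabaaabbabbb$  $
    3  aabbabbb$aabababbaabbbaba  a
    4  aabbbabaaabbabbb$aabababb  b
    5  abaaabbabbb$aabababbaabbb  b
    6  abababbaabbbabaaabbabbb$a  a
    7  ababbaabbbabaaabbabbb$aab  b
    8  abbaabbbabaaabbabbb$aabab  b
    9  abbabbb$aabababbaabbbabaa  a
   10  abbb$aabababbaabbbabaaabb  b
   11  abbbabaaabbabbb$aabababba  a
   12  b$aabababbaabbbabaaabbabb  b
   13  baaabbabbb$aabababbaabbba  a
   14  baabbbabaaabbabbb$aababab  b
   15  babaaabbabbb$aabababbaabb  b
   16  bababbaabbbabaaabbabbb$aa  a
   17  babbaabbbabaaabbabbb$aaba  a
   18  babbb$aabababbaabbbabaaab  b
   19  bb$aabababbaabbbabaaabbab  b
   20  bbaabbbabaaabbabbb$aababa  a
   21  bbabaaabbabbb$aabababbaab  b
   22  bbabbb$aabababbaabbbabaaa  a
   23  bbb$aabababbaabbbabaaabba  a
   24  bbbabaaabbabbb$aabababbaa  a

bb$abbabbabababbaabbabaaa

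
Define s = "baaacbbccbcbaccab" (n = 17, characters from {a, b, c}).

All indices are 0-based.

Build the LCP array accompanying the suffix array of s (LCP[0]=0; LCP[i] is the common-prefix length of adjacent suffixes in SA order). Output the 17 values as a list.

sorted suffixes:
  #0 SA[0]=1  'aaacbbccbcbaccab'
  #1 SA[1]=2  'aacbbccbcbaccab'
  #2 SA[2]=15  'ab'
  #3 SA[3]=3  'acbbccbcbaccab'
  #4 SA[4]=12  'accab'
  #5 SA[5]=16  'b'
  #6 SA[6]=0  'baaacbbccbcbaccab'
  #7 SA[7]=11  'baccab'
  #8 SA[8]=5  'bbccbcbaccab'
  #9 SA[9]=9  'bcbaccab'
  #10 SA[10]=6  'bccbcbaccab'
  #11 SA[11]=14  'cab'
  #12 SA[12]=10  'cbaccab'
  #13 SA[13]=4  'cbbccbcbaccab'
  #14 SA[14]=8  'cbcbaccab'
  #15 SA[15]=13  'ccab'
  #16 SA[16]=7  'ccbcbaccab'

SA = [1, 2, 15, 3, 12, 16, 0, 11, 5, 9, 6, 14, 10, 4, 8, 13, 7]
i: (SA[i-1],SA[i]) lcp shared
  1: (1,2) 2 'aa'
  2: (2,15) 1 'a'
  3: (15,3) 1 'a'
  4: (3,12) 2 'ac'
  5: (12,16) 0 ''
  6: (16,0) 1 'b'
  7: (0,11) 2 'ba'
  8: (11,5) 1 'b'
  9: (5,9) 1 'b'
  10: (9,6) 2 'bc'
  11: (6,14) 0 ''
  12: (14,10) 1 'c'
  13: (10,4) 2 'cb'
  14: (4,8) 2 'cb'
  15: (8,13) 1 'c'
  16: (13,7) 2 'cc'

[0, 2, 1, 1, 2, 0, 1, 2, 1, 1, 2, 0, 1, 2, 2, 1, 2]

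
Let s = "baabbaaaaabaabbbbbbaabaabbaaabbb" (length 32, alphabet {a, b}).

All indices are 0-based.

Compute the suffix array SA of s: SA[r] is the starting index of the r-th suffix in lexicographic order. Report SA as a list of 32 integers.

rank→(start, suffix):
  0 → (5, 'aaaaabaabbbbbbaabaabbaaabbb')
  1 → (6, 'aaaabaabbbbbbaabaabbaaabbb')
  2 → (7, 'aaabaabbbbbbaabaabbaaabbb')
  3 → (26, 'aaabbb')
  4 → (19, 'aabaabbaaabbb')
  5 → (8, 'aabaabbbbbbaabaabbaaabbb')
  6 → (1, 'aabbaaaaabaabbbbbbaabaabbaaabbb')
  7 → (22, 'aabbaaabbb')
  8 → (27, 'aabbb')
  9 → (11, 'aabbbbbbaabaabbaaabbb')
  10 → (20, 'abaabbaaabbb')
  11 → (9, 'abaabbbbbbaabaabbaaabbb')
  12 → (2, 'abbaaaaabaabbbbbbaabaabbaaabbb')
  13 → (23, 'abbaaabbb')
  14 → (28, 'abbb')
  15 → (12, 'abbbbbbaabaabbaaabbb')
  16 → (31, 'b')
  17 → (4, 'baaaaabaabbbbbbaabaabbaaabbb')
  18 → (25, 'baaabbb')
  19 → (18, 'baabaabbaaabbb')
  20 → (0, 'baabbaaaaabaabbbbbbaabaabbaaabbb')
  21 → (21, 'baabbaaabbb')
  22 → (10, 'baabbbbbbaabaabbaaabbb')
  23 → (30, 'bb')
  24 → (3, 'bbaaaaabaabbbbbbaabaabbaaabbb')
  25 → (24, 'bbaaabbb')
  26 → (17, 'bbaabaabbaaabbb')
  27 → (29, 'bbb')
  28 → (16, 'bbbaabaabbaaabbb')
  29 → (15, 'bbbbaabaabbaaabbb')
  30 → (14, 'bbbbbaabaabbaaabbb')
  31 → (13, 'bbbbbbaabaabbaaabbb')

[5, 6, 7, 26, 19, 8, 1, 22, 27, 11, 20, 9, 2, 23, 28, 12, 31, 4, 25, 18, 0, 21, 10, 30, 3, 24, 17, 29, 16, 15, 14, 13]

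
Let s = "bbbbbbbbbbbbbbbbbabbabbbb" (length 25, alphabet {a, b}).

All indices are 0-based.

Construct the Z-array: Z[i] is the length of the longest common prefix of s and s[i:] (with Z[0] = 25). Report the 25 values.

[25, 16, 15, 14, 13, 12, 11, 10, 9, 8, 7, 6, 5, 4, 3, 2, 1, 0, 2, 1, 0, 4, 3, 2, 1]

Z[0]=25
i=1: fresh scan; Z[1]=16 scan→box=[1,17)
i=2: min(r-i=15, Z[1]=16)=15; Z[2]=15
i=3: min(r-i=14, Z[2]=15)=14; Z[3]=14
i=4: min(r-i=13, Z[3]=14)=13; Z[4]=13
i=5: min(r-i=12, Z[4]=13)=12; Z[5]=12
i=6: min(r-i=11, Z[5]=12)=11; Z[6]=11
i=7: min(r-i=10, Z[6]=11)=10; Z[7]=10
i=8: min(r-i=9, Z[7]=10)=9; Z[8]=9
i=9: min(r-i=8, Z[8]=9)=8; Z[9]=8
i=10: min(r-i=7, Z[9]=8)=7; Z[10]=7
i=11: min(r-i=6, Z[10]=7)=6; Z[11]=6
i=12: min(r-i=5, Z[11]=6)=5; Z[12]=5
i=13: min(r-i=4, Z[12]=5)=4; Z[13]=4
i=14: min(r-i=3, Z[13]=4)=3; Z[14]=3
i=15: min(r-i=2, Z[14]=3)=2; Z[15]=2
i=16: min(r-i=1, Z[15]=2)=1; Z[16]=1
i=17: fresh scan; Z[17]=0
i=18: fresh scan; Z[18]=2 scan→box=[18,20)
i=19: min(r-i=1, Z[1]=16)=1; Z[19]=1
i=20: fresh scan; Z[20]=0
i=21: fresh scan; Z[21]=4 scan→box=[21,25)
i=22: min(r-i=3, Z[1]=16)=3; Z[22]=3
i=23: min(r-i=2, Z[2]=15)=2; Z[23]=2
i=24: min(r-i=1, Z[3]=14)=1; Z[24]=1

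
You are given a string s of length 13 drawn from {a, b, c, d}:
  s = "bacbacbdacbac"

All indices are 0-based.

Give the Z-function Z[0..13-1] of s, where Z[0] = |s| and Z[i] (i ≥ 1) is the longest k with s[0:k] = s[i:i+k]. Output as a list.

[13, 0, 0, 4, 0, 0, 1, 0, 0, 0, 3, 0, 0]

Z[0]=13
i=1: i≥r, start 0; Z[1]=0
i=2: i≥r, start 0; Z[2]=0
i=3: i≥r, start 0; Z[3]=4 grow→box=[3,7)
i=4: min(r-i=3, Z[1]=0)=0; Z[4]=0
i=5: min(r-i=2, Z[2]=0)=0; Z[5]=0
i=6: min(r-i=1, Z[3]=4)=1; Z[6]=1
i=7: i≥r, start 0; Z[7]=0
i=8: i≥r, start 0; Z[8]=0
i=9: i≥r, start 0; Z[9]=0
i=10: i≥r, start 0; Z[10]=3 grow→box=[10,13)
i=11: min(r-i=2, Z[1]=0)=0; Z[11]=0
i=12: min(r-i=1, Z[2]=0)=0; Z[12]=0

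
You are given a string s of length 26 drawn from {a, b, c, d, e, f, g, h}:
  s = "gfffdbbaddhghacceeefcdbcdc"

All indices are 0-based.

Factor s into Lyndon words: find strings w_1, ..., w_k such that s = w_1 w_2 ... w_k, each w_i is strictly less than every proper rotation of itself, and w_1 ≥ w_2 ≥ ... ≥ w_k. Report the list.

emit factor 1: 'g' (i=0, period=1)
emit factor 2: 'f' (i=1, period=1)
emit factor 3: 'f' (i=2, period=1)
emit factor 4: 'f' (i=3, period=1)
emit factor 5: 'd' (i=4, period=1)
emit factor 6: 'b' (i=5, period=1)
emit factor 7: 'b' (i=6, period=1)
emit factor 8: 'addhgh' (i=7, period=6)
emit factor 9: 'acceeefcdbcdc' (i=13, period=13)

["g", "f", "f", "f", "d", "b", "b", "addhgh", "acceeefcdbcdc"]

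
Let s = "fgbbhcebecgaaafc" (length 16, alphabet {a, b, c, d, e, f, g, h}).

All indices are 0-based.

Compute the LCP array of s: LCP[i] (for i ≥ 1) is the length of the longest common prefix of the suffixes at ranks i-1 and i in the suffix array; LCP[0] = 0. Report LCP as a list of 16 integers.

[0, 2, 1, 0, 1, 1, 0, 1, 1, 0, 1, 0, 1, 0, 1, 0]

sorted suffixes:
  #0 SA[0]=11  'aaafc'
  #1 SA[1]=12  'aafc'
  #2 SA[2]=13  'afc'
  #3 SA[3]=2  'bbhcebecgaaafc'
  #4 SA[4]=7  'becgaaafc'
  #5 SA[5]=3  'bhcebecgaaafc'
  #6 SA[6]=15  'c'
  #7 SA[7]=5  'cebecgaaafc'
  #8 SA[8]=9  'cgaaafc'
  #9 SA[9]=6  'ebecgaaafc'
  #10 SA[10]=8  'ecgaaafc'
  #11 SA[11]=14  'fc'
  #12 SA[12]=0  'fgbbhcebecgaaafc'
  #13 SA[13]=10  'gaaafc'
  #14 SA[14]=1  'gbbhcebecgaaafc'
  #15 SA[15]=4  'hcebecgaaafc'

SA = [11, 12, 13, 2, 7, 3, 15, 5, 9, 6, 8, 14, 0, 10, 1, 4]
[i] adj suffixes → lcp
  [1] 11/12 → 2 ('aa')
  [2] 12/13 → 1 ('a')
  [3] 13/2 → 0 ('')
  [4] 2/7 → 1 ('b')
  [5] 7/3 → 1 ('b')
  [6] 3/15 → 0 ('')
  [7] 15/5 → 1 ('c')
  [8] 5/9 → 1 ('c')
  [9] 9/6 → 0 ('')
  [10] 6/8 → 1 ('e')
  [11] 8/14 → 0 ('')
  [12] 14/0 → 1 ('f')
  [13] 0/10 → 0 ('')
  [14] 10/1 → 1 ('g')
  [15] 1/4 → 0 ('')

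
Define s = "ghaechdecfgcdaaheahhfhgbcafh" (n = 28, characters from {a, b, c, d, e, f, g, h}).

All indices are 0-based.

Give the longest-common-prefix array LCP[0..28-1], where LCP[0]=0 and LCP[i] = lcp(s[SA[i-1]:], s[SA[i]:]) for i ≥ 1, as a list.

[0, 1, 1, 1, 2, 0, 0, 1, 1, 1, 0, 1, 0, 1, 2, 0, 1, 2, 0, 1, 1, 0, 1, 1, 1, 1, 1, 1]

sorted suffixes:
  #0 SA[0]=13  'aaheahhfhgbcafh'
  #1 SA[1]=2  'aechdecfgcdaaheahhfhgbcafh'
  #2 SA[2]=25  'afh'
  #3 SA[3]=14  'aheahhfhgbcafh'
  #4 SA[4]=17  'ahhfhgbcafh'
  #5 SA[5]=23  'bcafh'
  #6 SA[6]=24  'cafh'
  #7 SA[7]=11  'cdaaheahhfhgbcafh'
  #8 SA[8]=8  'cfgcdaaheahhfhgbcafh'
  #9 SA[9]=4  'chdecfgcdaaheahhfhgbcafh'
  #10 SA[10]=12  'daaheahhfhgbcafh'
  #11 SA[11]=6  'decfgcdaaheahhfhgbcafh'
  #12 SA[12]=16  'eahhfhgbcafh'
  #13 SA[13]=7  'ecfgcdaaheahhfhgbcafh'
  #14 SA[14]=3  'echdecfgcdaaheahhfhgbcafh'
  #15 SA[15]=9  'fgcdaaheahhfhgbcafh'
  #16 SA[16]=26  'fh'
  #17 SA[17]=20  'fhgbcafh'
  #18 SA[18]=22  'gbcafh'
  #19 SA[19]=10  'gcdaaheahhfhgbcafh'
  #20 SA[20]=0  'ghaechdecfgcdaaheahhfhgbcafh'
  #21 SA[21]=27  'h'
  #22 SA[22]=1  'haechdecfgcdaaheahhfhgbcafh'
  #23 SA[23]=5  'hdecfgcdaaheahhfhgbcafh'
  #24 SA[24]=15  'heahhfhgbcafh'
  #25 SA[25]=19  'hfhgbcafh'
  #26 SA[26]=21  'hgbcafh'
  #27 SA[27]=18  'hhfhgbcafh'

SA = [13, 2, 25, 14, 17, 23, 24, 11, 8, 4, 12, 6, 16, 7, 3, 9, 26, 20, 22, 10, 0, 27, 1, 5, 15, 19, 21, 18]
rank  pair      lcp
   1  s[13:],s[2:]  1  'a'
   2  s[2:],s[25:]  1  'a'
   3  s[25:],s[14:]  1  'a'
   4  s[14:],s[17:]  2  'ah'
   5  s[17:],s[23:]  0  ''
   6  s[23:],s[24:]  0  ''
   7  s[24:],s[11:]  1  'c'
   8  s[11:],s[8:]  1  'c'
   9  s[8:],s[4:]  1  'c'
  10  s[4:],s[12:]  0  ''
  11  s[12:],s[6:]  1  'd'
  12  s[6:],s[16:]  0  ''
  13  s[16:],s[7:]  1  'e'
  14  s[7:],s[3:]  2  'ec'
  15  s[3:],s[9:]  0  ''
  16  s[9:],s[26:]  1  'f'
  17  s[26:],s[20:]  2  'fh'
  18  s[20:],s[22:]  0  ''
  19  s[22:],s[10:]  1  'g'
  20  s[10:],s[0:]  1  'g'
  21  s[0:],s[27:]  0  ''
  22  s[27:],s[1:]  1  'h'
  23  s[1:],s[5:]  1  'h'
  24  s[5:],s[15:]  1  'h'
  25  s[15:],s[19:]  1  'h'
  26  s[19:],s[21:]  1  'h'
  27  s[21:],s[18:]  1  'h'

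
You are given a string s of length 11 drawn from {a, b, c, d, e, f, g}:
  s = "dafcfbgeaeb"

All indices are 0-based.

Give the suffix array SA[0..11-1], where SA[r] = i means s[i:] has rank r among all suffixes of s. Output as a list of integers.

[8, 1, 10, 5, 3, 0, 7, 9, 4, 2, 6]

rank→(start, suffix):
  0 → (8, 'aeb')
  1 → (1, 'afcfbgeaeb')
  2 → (10, 'b')
  3 → (5, 'bgeaeb')
  4 → (3, 'cfbgeaeb')
  5 → (0, 'dafcfbgeaeb')
  6 → (7, 'eaeb')
  7 → (9, 'eb')
  8 → (4, 'fbgeaeb')
  9 → (2, 'fcfbgeaeb')
  10 → (6, 'geaeb')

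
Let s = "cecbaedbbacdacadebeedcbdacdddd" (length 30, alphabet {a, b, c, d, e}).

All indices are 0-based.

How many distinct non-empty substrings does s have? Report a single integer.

rank | idx | suffix
   0 |  12 | acadebeedcbdacdddd
   1 |   9 | acdacadebeedcbdacdddd
   2 |  24 | acdddd
   3 |  14 | adebeedcbdacdddd
   4 |   4 | aedbbacdacadebeedcbdacdddd
   5 |   8 | bacdacadebeedcbdacdddd
   6 |   3 | baedbbacdacadebeedcbdacdddd
   7 |   7 | bbacdacadebeedcbdacdddd
   8 |  22 | bdacdddd
   9 |  17 | beedcbdacdddd
  10 |  13 | cadebeedcbdacdddd
  11 |   2 | cbaedbbacdacadebeedcbdacdddd
  12 |  21 | cbdacdddd
  13 |  10 | cdacadebeedcbdacdddd
  14 |  25 | cdddd
  15 |   0 | cecbaedbbacdacadebeedcbdacdddd
  16 |  29 | d
  17 |  11 | dacadebeedcbdacdddd
  18 |  23 | dacdddd
  19 |   6 | dbbacdacadebeedcbdacdddd
  20 |  20 | dcbdacdddd
  21 |  28 | dd
  22 |  27 | ddd
  23 |  26 | dddd
  24 |  15 | debeedcbdacdddd
  25 |  16 | ebeedcbdacdddd
  26 |   1 | ecbaedbbacdacadebeedcbdacdddd
  27 |   5 | edbbacdacadebeedcbdacdddd
  28 |  19 | edcbdacdddd
  29 |  18 | eedcbdacdddd

SA = [12, 9, 24, 14, 4, 8, 3, 7, 22, 17, 13, 2, 21, 10, 25, 0, 29, 11, 23, 6, 20, 28, 27, 26, 15, 16, 1, 5, 19, 18]
[i] adj suffixes → lcp
  [1] 12/9 → 2 ('ac')
  [2] 9/24 → 3 ('acd')
  [3] 24/14 → 1 ('a')
  [4] 14/4 → 1 ('a')
  [5] 4/8 → 0 ('')
  [6] 8/3 → 2 ('ba')
  [7] 3/7 → 1 ('b')
  [8] 7/22 → 1 ('b')
  [9] 22/17 → 1 ('b')
  [10] 17/13 → 0 ('')
  [11] 13/2 → 1 ('c')
  [12] 2/21 → 2 ('cb')
  [13] 21/10 → 1 ('c')
  [14] 10/25 → 2 ('cd')
  [15] 25/0 → 1 ('c')
  [16] 0/29 → 0 ('')
  [17] 29/11 → 1 ('d')
  [18] 11/23 → 3 ('dac')
  [19] 23/6 → 1 ('d')
  [20] 6/20 → 1 ('d')
  [21] 20/28 → 1 ('d')
  [22] 28/27 → 2 ('dd')
  [23] 27/26 → 3 ('ddd')
  [24] 26/15 → 1 ('d')
  [25] 15/16 → 0 ('')
  [26] 16/1 → 1 ('e')
  [27] 1/5 → 1 ('e')
  [28] 5/19 → 2 ('ed')
  [29] 19/18 → 1 ('e')

n(n+1)/2 = 30·31/2 = 465
Σ LCP = 0 + 2 + 3 + 1 + 1 + 0 + 2 + 1 + 1 + 1 + 0 + 1 + 2 + 1 + 2 + 1 + 0 + 1 + 3 + 1 + 1 + 1 + 2 + 3 + 1 + 0 + 1 + 1 + 2 + 1 = 37
distinct = 465 − 37 = 428

428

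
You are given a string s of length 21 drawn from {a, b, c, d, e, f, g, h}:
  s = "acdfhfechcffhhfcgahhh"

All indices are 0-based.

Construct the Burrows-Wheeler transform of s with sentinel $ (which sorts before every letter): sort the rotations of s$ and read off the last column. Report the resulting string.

rank  rotation                last
    0  $acdfhfechcffhhfcgahhh  h
    1  acdfhfechcffhhfcgahhh$  $
    2  ahhh$acdfhfechcffhhfcg  g
    3  cdfhfechcffhhfcgahhh$a  a
    4  cffhhfcgahhh$acdfhfech  h
    5  cgahhh$acdfhfechcffhhf  f
    6  chcffhhfcgahhh$acdfhfe  e
    7  dfhfechcffhhfcgahhh$ac  c
    8  echcffhhfcgahhh$acdfhf  f
    9  fcgahhh$acdfhfechcffhh  h
   10  fechcffhhfcgahhh$acdfh  h
   11  ffhhfcgahhh$acdfhfechc  c
   12  fhfechcffhhfcgahhh$acd  d
   13  fhhfcgahhh$acdfhfechcf  f
   14  gahhh$acdfhfechcffhhfc  c
   15  h$acdfhfechcffhhfcgahh  h
   16  hcffhhfcgahhh$acdfhfec  c
   17  hfcgahhh$acdfhfechcffh  h
   18  hfechcffhhfcgahhh$acdf  f
   19  hh$acdfhfechcffhhfcgah  h
   20  hhfcgahhh$acdfhfechcff  f
   21  hhh$acdfhfechcffhhfcga  a

h$gahfecfhhcdfchchfhfa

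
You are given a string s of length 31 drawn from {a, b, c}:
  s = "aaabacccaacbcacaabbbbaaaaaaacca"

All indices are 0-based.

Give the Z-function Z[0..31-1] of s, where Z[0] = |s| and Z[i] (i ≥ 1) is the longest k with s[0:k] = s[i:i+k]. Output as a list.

Z[0]=31
i=1: outside box; Z[1]=2 grow→box=[1,3)
i=2: min(r-i=1, Z[1]=2)=1; Z[2]=1
i=3: outside box; Z[3]=0
i=4: outside box; Z[4]=1 grow→box=[4,5)
i=5: outside box; Z[5]=0
i=6: outside box; Z[6]=0
i=7: outside box; Z[7]=0
i=8: outside box; Z[8]=2 grow→box=[8,10)
i=9: min(r-i=1, Z[1]=2)=1; Z[9]=1
i=10: outside box; Z[10]=0
i=11: outside box; Z[11]=0
i=12: outside box; Z[12]=0
i=13: outside box; Z[13]=1 grow→box=[13,14)
i=14: outside box; Z[14]=0
i=15: outside box; Z[15]=2 grow→box=[15,17)
i=16: min(r-i=1, Z[1]=2)=1; Z[16]=1
i=17: outside box; Z[17]=0
i=18: outside box; Z[18]=0
i=19: outside box; Z[19]=0
i=20: outside box; Z[20]=0
i=21: outside box; Z[21]=3 grow→box=[21,24)
i=22: min(r-i=2, Z[1]=2)=2; Z[22]=3 grow→box=[22,25)
i=23: min(r-i=2, Z[1]=2)=2; Z[23]=3 grow→box=[23,26)
i=24: min(r-i=2, Z[1]=2)=2; Z[24]=3 grow→box=[24,27)
i=25: min(r-i=2, Z[1]=2)=2; Z[25]=3 grow→box=[25,28)
i=26: min(r-i=2, Z[1]=2)=2; Z[26]=2
i=27: min(r-i=1, Z[2]=1)=1; Z[27]=1
i=28: outside box; Z[28]=0
i=29: outside box; Z[29]=0
i=30: outside box; Z[30]=1 grow→box=[30,31)

[31, 2, 1, 0, 1, 0, 0, 0, 2, 1, 0, 0, 0, 1, 0, 2, 1, 0, 0, 0, 0, 3, 3, 3, 3, 3, 2, 1, 0, 0, 1]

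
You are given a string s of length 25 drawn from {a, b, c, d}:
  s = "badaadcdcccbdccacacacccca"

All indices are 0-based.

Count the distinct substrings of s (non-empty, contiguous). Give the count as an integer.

281

rank | idx | suffix
   0 |  24 | a
   1 |   3 | aadcdcccbdccacacacccca
   2 |  15 | acacacccca
   3 |  17 | acacccca
   4 |  19 | acccca
   5 |   1 | adaadcdcccbdccacacacccca
   6 |   4 | adcdcccbdccacacacccca
   7 |   0 | badaadcdcccbdccacacacccca
   8 |  11 | bdccacacacccca
   9 |  23 | ca
  10 |  14 | cacacacccca
  11 |  16 | cacacccca
  12 |  18 | cacccca
  13 |  10 | cbdccacacacccca
  14 |  22 | cca
  15 |  13 | ccacacacccca
  16 |   9 | ccbdccacacacccca
  17 |  21 | ccca
  18 |   8 | cccbdccacacacccca
  19 |  20 | cccca
  20 |   6 | cdcccbdccacacacccca
  21 |   2 | daadcdcccbdccacacacccca
  22 |  12 | dccacacacccca
  23 |   7 | dcccbdccacacacccca
  24 |   5 | dcdcccbdccacacacccca

SA = [24, 3, 15, 17, 19, 1, 4, 0, 11, 23, 14, 16, 18, 10, 22, 13, 9, 21, 8, 20, 6, 2, 12, 7, 5]
i: (SA[i-1],SA[i]) lcp shared
  1: (24,3) 1 'a'
  2: (3,15) 1 'a'
  3: (15,17) 4 'acac'
  4: (17,19) 2 'ac'
  5: (19,1) 1 'a'
  6: (1,4) 2 'ad'
  7: (4,0) 0 ''
  8: (0,11) 1 'b'
  9: (11,23) 0 ''
  10: (23,14) 2 'ca'
  11: (14,16) 5 'cacac'
  12: (16,18) 3 'cac'
  13: (18,10) 1 'c'
  14: (10,22) 1 'c'
  15: (22,13) 3 'cca'
  16: (13,9) 2 'cc'
  17: (9,21) 2 'cc'
  18: (21,8) 3 'ccc'
  19: (8,20) 3 'ccc'
  20: (20,6) 1 'c'
  21: (6,2) 0 ''
  22: (2,12) 1 'd'
  23: (12,7) 3 'dcc'
  24: (7,5) 2 'dc'

n(n+1)/2 = 25·26/2 = 325
Σ LCP = 0 + 1 + 1 + 4 + 2 + 1 + 2 + 0 + 1 + 0 + 2 + 5 + 3 + 1 + 1 + 3 + 2 + 2 + 3 + 3 + 1 + 0 + 1 + 3 + 2 = 44
distinct = 325 − 44 = 281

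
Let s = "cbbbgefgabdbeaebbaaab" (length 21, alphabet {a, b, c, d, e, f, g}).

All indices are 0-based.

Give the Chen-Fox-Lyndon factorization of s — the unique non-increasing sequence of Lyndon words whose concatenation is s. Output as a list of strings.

emit factor 1: 'c' (i=0, period=1)
emit factor 2: 'bbbgefg' (i=1, period=7)
emit factor 3: 'abdbeaebb' (i=8, period=9)
emit factor 4: 'aaab' (i=17, period=4)

["c", "bbbgefg", "abdbeaebb", "aaab"]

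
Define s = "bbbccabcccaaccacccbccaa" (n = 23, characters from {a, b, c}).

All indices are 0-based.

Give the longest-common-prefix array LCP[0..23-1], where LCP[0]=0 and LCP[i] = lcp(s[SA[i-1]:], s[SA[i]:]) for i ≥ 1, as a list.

[0, 1, 2, 1, 1, 3, 0, 2, 1, 4, 3, 0, 3, 2, 2, 1, 1, 4, 3, 3, 2, 2, 3]

rank | idx | suffix
   0 |  22 | a
   1 |  21 | aa
   2 |  10 | aaccacccbccaa
   3 |   5 | abcccaaccacccbccaa
   4 |  11 | accacccbccaa
   5 |  14 | acccbccaa
   6 |   0 | bbbccabcccaaccacccbccaa
   7 |   1 | bbccabcccaaccacccbccaa
   8 |  18 | bccaa
   9 |   2 | bccabcccaaccacccbccaa
  10 |   6 | bcccaaccacccbccaa
  11 |  20 | caa
  12 |   9 | caaccacccbccaa
  13 |   4 | cabcccaaccacccbccaa
  14 |  13 | cacccbccaa
  15 |  17 | cbccaa
  16 |  19 | ccaa
  17 |   8 | ccaaccacccbccaa
  18 |   3 | ccabcccaaccacccbccaa
  19 |  12 | ccacccbccaa
  20 |  16 | ccbccaa
  21 |   7 | cccaaccacccbccaa
  22 |  15 | cccbccaa

SA = [22, 21, 10, 5, 11, 14, 0, 1, 18, 2, 6, 20, 9, 4, 13, 17, 19, 8, 3, 12, 16, 7, 15]
rank  pair      lcp
   1  s[22:],s[21:]  1  'a'
   2  s[21:],s[10:]  2  'aa'
   3  s[10:],s[5:]  1  'a'
   4  s[5:],s[11:]  1  'a'
   5  s[11:],s[14:]  3  'acc'
   6  s[14:],s[0:]  0  ''
   7  s[0:],s[1:]  2  'bb'
   8  s[1:],s[18:]  1  'b'
   9  s[18:],s[2:]  4  'bcca'
  10  s[2:],s[6:]  3  'bcc'
  11  s[6:],s[20:]  0  ''
  12  s[20:],s[9:]  3  'caa'
  13  s[9:],s[4:]  2  'ca'
  14  s[4:],s[13:]  2  'ca'
  15  s[13:],s[17:]  1  'c'
  16  s[17:],s[19:]  1  'c'
  17  s[19:],s[8:]  4  'ccaa'
  18  s[8:],s[3:]  3  'cca'
  19  s[3:],s[12:]  3  'cca'
  20  s[12:],s[16:]  2  'cc'
  21  s[16:],s[7:]  2  'cc'
  22  s[7:],s[15:]  3  'ccc'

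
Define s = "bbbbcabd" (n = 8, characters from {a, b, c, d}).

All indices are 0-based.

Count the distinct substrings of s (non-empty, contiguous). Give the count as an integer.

sorted suffixes:
  #0 SA[0]=5  'abd'
  #1 SA[1]=0  'bbbbcabd'
  #2 SA[2]=1  'bbbcabd'
  #3 SA[3]=2  'bbcabd'
  #4 SA[4]=3  'bcabd'
  #5 SA[5]=6  'bd'
  #6 SA[6]=4  'cabd'
  #7 SA[7]=7  'd'

SA = [5, 0, 1, 2, 3, 6, 4, 7]
i: (SA[i-1],SA[i]) lcp shared
  1: (5,0) 0 ''
  2: (0,1) 3 'bbb'
  3: (1,2) 2 'bb'
  4: (2,3) 1 'b'
  5: (3,6) 1 'b'
  6: (6,4) 0 ''
  7: (4,7) 0 ''

n(n+1)/2 = 8·9/2 = 36
Σ LCP = 0 + 0 + 3 + 2 + 1 + 1 + 0 + 0 = 7
distinct = 36 − 7 = 29

29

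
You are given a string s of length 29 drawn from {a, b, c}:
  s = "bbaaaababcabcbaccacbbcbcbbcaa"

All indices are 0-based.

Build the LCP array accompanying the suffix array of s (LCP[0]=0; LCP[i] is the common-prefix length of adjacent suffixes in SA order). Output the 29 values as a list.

[0, 1, 2, 3, 2, 1, 2, 3, 1, 2, 0, 2, 2, 1, 2, 3, 1, 3, 2, 3, 3, 0, 2, 2, 1, 2, 4, 2, 1]

rank | idx | suffix
   0 |  28 | a
   1 |  27 | aa
   2 |   2 | aaaababcabcbaccacbbcbcbbcaa
   3 |   3 | aaababcabcbaccacbbcbcbbcaa
   4 |   4 | aababcabcbaccacbbcbcbbcaa
   5 |   5 | ababcabcbaccacbbcbcbbcaa
   6 |   7 | abcabcbaccacbbcbcbbcaa
   7 |  10 | abcbaccacbbcbcbbcaa
   8 |  17 | acbbcbcbbcaa
   9 |  14 | accacbbcbcbbcaa
  10 |   1 | baaaababcabcbaccacbbcbcbbcaa
  11 |   6 | babcabcbaccacbbcbcbbcaa
  12 |  13 | baccacbbcbcbbcaa
  13 |   0 | bbaaaababcabcbaccacbbcbcbbcaa
  14 |  24 | bbcaa
  15 |  19 | bbcbcbbcaa
  16 |  25 | bcaa
  17 |   8 | bcabcbaccacbbcbcbbcaa
  18 |  11 | bcbaccacbbcbcbbcaa
  19 |  22 | bcbbcaa
  20 |  20 | bcbcbbcaa
  21 |  26 | caa
  22 |   9 | cabcbaccacbbcbcbbcaa
  23 |  16 | cacbbcbcbbcaa
  24 |  12 | cbaccacbbcbcbbcaa
  25 |  23 | cbbcaa
  26 |  18 | cbbcbcbbcaa
  27 |  21 | cbcbbcaa
  28 |  15 | ccacbbcbcbbcaa

SA = [28, 27, 2, 3, 4, 5, 7, 10, 17, 14, 1, 6, 13, 0, 24, 19, 25, 8, 11, 22, 20, 26, 9, 16, 12, 23, 18, 21, 15]
[i] adj suffixes → lcp
  [1] 28/27 → 1 ('a')
  [2] 27/2 → 2 ('aa')
  [3] 2/3 → 3 ('aaa')
  [4] 3/4 → 2 ('aa')
  [5] 4/5 → 1 ('a')
  [6] 5/7 → 2 ('ab')
  [7] 7/10 → 3 ('abc')
  [8] 10/17 → 1 ('a')
  [9] 17/14 → 2 ('ac')
  [10] 14/1 → 0 ('')
  [11] 1/6 → 2 ('ba')
  [12] 6/13 → 2 ('ba')
  [13] 13/0 → 1 ('b')
  [14] 0/24 → 2 ('bb')
  [15] 24/19 → 3 ('bbc')
  [16] 19/25 → 1 ('b')
  [17] 25/8 → 3 ('bca')
  [18] 8/11 → 2 ('bc')
  [19] 11/22 → 3 ('bcb')
  [20] 22/20 → 3 ('bcb')
  [21] 20/26 → 0 ('')
  [22] 26/9 → 2 ('ca')
  [23] 9/16 → 2 ('ca')
  [24] 16/12 → 1 ('c')
  [25] 12/23 → 2 ('cb')
  [26] 23/18 → 4 ('cbbc')
  [27] 18/21 → 2 ('cb')
  [28] 21/15 → 1 ('c')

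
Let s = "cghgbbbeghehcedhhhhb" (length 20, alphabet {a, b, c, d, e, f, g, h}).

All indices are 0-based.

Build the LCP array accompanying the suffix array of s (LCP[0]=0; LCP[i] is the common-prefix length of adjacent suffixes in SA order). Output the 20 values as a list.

[0, 1, 2, 1, 0, 1, 0, 0, 1, 1, 0, 1, 2, 0, 1, 1, 1, 1, 2, 3]

rank→(start, suffix):
  0 → (19, 'b')
  1 → (4, 'bbbeghehcedhhhhb')
  2 → (5, 'bbeghehcedhhhhb')
  3 → (6, 'beghehcedhhhhb')
  4 → (12, 'cedhhhhb')
  5 → (0, 'cghgbbbeghehcedhhhhb')
  6 → (14, 'dhhhhb')
  7 → (13, 'edhhhhb')
  8 → (7, 'eghehcedhhhhb')
  9 → (10, 'ehcedhhhhb')
  10 → (3, 'gbbbeghehcedhhhhb')
  11 → (8, 'ghehcedhhhhb')
  12 → (1, 'ghgbbbeghehcedhhhhb')
  13 → (18, 'hb')
  14 → (11, 'hcedhhhhb')
  15 → (9, 'hehcedhhhhb')
  16 → (2, 'hgbbbeghehcedhhhhb')
  17 → (17, 'hhb')
  18 → (16, 'hhhb')
  19 → (15, 'hhhhb')

SA = [19, 4, 5, 6, 12, 0, 14, 13, 7, 10, 3, 8, 1, 18, 11, 9, 2, 17, 16, 15]
i: (SA[i-1],SA[i]) lcp shared
  1: (19,4) 1 'b'
  2: (4,5) 2 'bb'
  3: (5,6) 1 'b'
  4: (6,12) 0 ''
  5: (12,0) 1 'c'
  6: (0,14) 0 ''
  7: (14,13) 0 ''
  8: (13,7) 1 'e'
  9: (7,10) 1 'e'
  10: (10,3) 0 ''
  11: (3,8) 1 'g'
  12: (8,1) 2 'gh'
  13: (1,18) 0 ''
  14: (18,11) 1 'h'
  15: (11,9) 1 'h'
  16: (9,2) 1 'h'
  17: (2,17) 1 'h'
  18: (17,16) 2 'hh'
  19: (16,15) 3 'hhh'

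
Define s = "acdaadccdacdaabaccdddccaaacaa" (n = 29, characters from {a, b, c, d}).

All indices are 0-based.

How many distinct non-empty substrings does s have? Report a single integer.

383

sorted suffixes:
  #0 SA[0]=28  'a'
  #1 SA[1]=27  'aa'
  #2 SA[2]=23  'aaacaa'
  #3 SA[3]=12  'aabaccdddccaaacaa'
  #4 SA[4]=24  'aacaa'
  #5 SA[5]=3  'aadccdacdaabaccdddccaaacaa'
  #6 SA[6]=13  'abaccdddccaaacaa'
  #7 SA[7]=25  'acaa'
  #8 SA[8]=15  'accdddccaaacaa'
  #9 SA[9]=9  'acdaabaccdddccaaacaa'
  #10 SA[10]=0  'acdaadccdacdaabaccdddccaaacaa'
  #11 SA[11]=4  'adccdacdaabaccdddccaaacaa'
  #12 SA[12]=14  'baccdddccaaacaa'
  #13 SA[13]=26  'caa'
  #14 SA[14]=22  'caaacaa'
  #15 SA[15]=21  'ccaaacaa'
  #16 SA[16]=6  'ccdacdaabaccdddccaaacaa'
  #17 SA[17]=16  'ccdddccaaacaa'
  #18 SA[18]=10  'cdaabaccdddccaaacaa'
  #19 SA[19]=1  'cdaadccdacdaabaccdddccaaacaa'
  #20 SA[20]=7  'cdacdaabaccdddccaaacaa'
  #21 SA[21]=17  'cdddccaaacaa'
  #22 SA[22]=11  'daabaccdddccaaacaa'
  #23 SA[23]=2  'daadccdacdaabaccdddccaaacaa'
  #24 SA[24]=8  'dacdaabaccdddccaaacaa'
  #25 SA[25]=20  'dccaaacaa'
  #26 SA[26]=5  'dccdacdaabaccdddccaaacaa'
  #27 SA[27]=19  'ddccaaacaa'
  #28 SA[28]=18  'dddccaaacaa'

SA = [28, 27, 23, 12, 24, 3, 13, 25, 15, 9, 0, 4, 14, 26, 22, 21, 6, 16, 10, 1, 7, 17, 11, 2, 8, 20, 5, 19, 18]
i: (SA[i-1],SA[i]) lcp shared
  1: (28,27) 1 'a'
  2: (27,23) 2 'aa'
  3: (23,12) 2 'aa'
  4: (12,24) 2 'aa'
  5: (24,3) 2 'aa'
  6: (3,13) 1 'a'
  7: (13,25) 1 'a'
  8: (25,15) 2 'ac'
  9: (15,9) 2 'ac'
  10: (9,0) 5 'acdaa'
  11: (0,4) 1 'a'
  12: (4,14) 0 ''
  13: (14,26) 0 ''
  14: (26,22) 3 'caa'
  15: (22,21) 1 'c'
  16: (21,6) 2 'cc'
  17: (6,16) 3 'ccd'
  18: (16,10) 1 'c'
  19: (10,1) 4 'cdaa'
  20: (1,7) 3 'cda'
  21: (7,17) 2 'cd'
  22: (17,11) 0 ''
  23: (11,2) 3 'daa'
  24: (2,8) 2 'da'
  25: (8,20) 1 'd'
  26: (20,5) 3 'dcc'
  27: (5,19) 1 'd'
  28: (19,18) 2 'dd'

n(n+1)/2 = 29·30/2 = 435
Σ LCP = 0 + 1 + 2 + 2 + 2 + 2 + 1 + 1 + 2 + 2 + 5 + 1 + 0 + 0 + 3 + 1 + 2 + 3 + 1 + 4 + 3 + 2 + 0 + 3 + 2 + 1 + 3 + 1 + 2 = 52
distinct = 435 − 52 = 383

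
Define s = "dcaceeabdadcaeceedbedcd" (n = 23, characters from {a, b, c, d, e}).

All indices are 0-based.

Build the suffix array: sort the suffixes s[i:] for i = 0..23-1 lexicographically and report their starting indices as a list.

[6, 2, 9, 12, 7, 18, 1, 11, 21, 3, 14, 22, 8, 17, 0, 10, 20, 5, 13, 16, 19, 4, 15]

sorted suffixes:
  #0 SA[0]=6  'abdadcaeceedbedcd'
  #1 SA[1]=2  'aceeabdadcaeceedbedcd'
  #2 SA[2]=9  'adcaeceedbedcd'
  #3 SA[3]=12  'aeceedbedcd'
  #4 SA[4]=7  'bdadcaeceedbedcd'
  #5 SA[5]=18  'bedcd'
  #6 SA[6]=1  'caceeabdadcaeceedbedcd'
  #7 SA[7]=11  'caeceedbedcd'
  #8 SA[8]=21  'cd'
  #9 SA[9]=3  'ceeabdadcaeceedbedcd'
  #10 SA[10]=14  'ceedbedcd'
  #11 SA[11]=22  'd'
  #12 SA[12]=8  'dadcaeceedbedcd'
  #13 SA[13]=17  'dbedcd'
  #14 SA[14]=0  'dcaceeabdadcaeceedbedcd'
  #15 SA[15]=10  'dcaeceedbedcd'
  #16 SA[16]=20  'dcd'
  #17 SA[17]=5  'eabdadcaeceedbedcd'
  #18 SA[18]=13  'eceedbedcd'
  #19 SA[19]=16  'edbedcd'
  #20 SA[20]=19  'edcd'
  #21 SA[21]=4  'eeabdadcaeceedbedcd'
  #22 SA[22]=15  'eedbedcd'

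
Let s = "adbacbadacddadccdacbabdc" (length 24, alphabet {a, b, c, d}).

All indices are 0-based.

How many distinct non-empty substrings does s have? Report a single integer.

265

rank→(start, suffix):
  0 → (20, 'abdc')
  1 → (17, 'acbabdc')
  2 → (3, 'acbadacddadccdacbabdc')
  3 → (8, 'acddadccdacbabdc')
  4 → (6, 'adacddadccdacbabdc')
  5 → (0, 'adbacbadacddadccdacbabdc')
  6 → (12, 'adccdacbabdc')
  7 → (19, 'babdc')
  8 → (2, 'bacbadacddadccdacbabdc')
  9 → (5, 'badacddadccdacbabdc')
  10 → (21, 'bdc')
  11 → (23, 'c')
  12 → (18, 'cbabdc')
  13 → (4, 'cbadacddadccdacbabdc')
  14 → (14, 'ccdacbabdc')
  15 → (15, 'cdacbabdc')
  16 → (9, 'cddadccdacbabdc')
  17 → (16, 'dacbabdc')
  18 → (7, 'dacddadccdacbabdc')
  19 → (11, 'dadccdacbabdc')
  20 → (1, 'dbacbadacddadccdacbabdc')
  21 → (22, 'dc')
  22 → (13, 'dccdacbabdc')
  23 → (10, 'ddadccdacbabdc')

SA = [20, 17, 3, 8, 6, 0, 12, 19, 2, 5, 21, 23, 18, 4, 14, 15, 9, 16, 7, 11, 1, 22, 13, 10]
i: (SA[i-1],SA[i]) lcp shared
  1: (20,17) 1 'a'
  2: (17,3) 4 'acba'
  3: (3,8) 2 'ac'
  4: (8,6) 1 'a'
  5: (6,0) 2 'ad'
  6: (0,12) 2 'ad'
  7: (12,19) 0 ''
  8: (19,2) 2 'ba'
  9: (2,5) 2 'ba'
  10: (5,21) 1 'b'
  11: (21,23) 0 ''
  12: (23,18) 1 'c'
  13: (18,4) 3 'cba'
  14: (4,14) 1 'c'
  15: (14,15) 1 'c'
  16: (15,9) 2 'cd'
  17: (9,16) 0 ''
  18: (16,7) 3 'dac'
  19: (7,11) 2 'da'
  20: (11,1) 1 'd'
  21: (1,22) 1 'd'
  22: (22,13) 2 'dc'
  23: (13,10) 1 'd'

n(n+1)/2 = 24·25/2 = 300
Σ LCP = 0 + 1 + 4 + 2 + 1 + 2 + 2 + 0 + 2 + 2 + 1 + 0 + 1 + 3 + 1 + 1 + 2 + 0 + 3 + 2 + 1 + 1 + 2 + 1 = 35
distinct = 300 − 35 = 265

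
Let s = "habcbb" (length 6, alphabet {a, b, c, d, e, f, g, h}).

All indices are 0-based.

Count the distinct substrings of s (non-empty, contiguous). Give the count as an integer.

sorted suffixes:
  #0 SA[0]=1  'abcbb'
  #1 SA[1]=5  'b'
  #2 SA[2]=4  'bb'
  #3 SA[3]=2  'bcbb'
  #4 SA[4]=3  'cbb'
  #5 SA[5]=0  'habcbb'

SA = [1, 5, 4, 2, 3, 0]
rank  pair      lcp
   1  s[1:],s[5:]  0  ''
   2  s[5:],s[4:]  1  'b'
   3  s[4:],s[2:]  1  'b'
   4  s[2:],s[3:]  0  ''
   5  s[3:],s[0:]  0  ''

n(n+1)/2 = 6·7/2 = 21
Σ LCP = 0 + 0 + 1 + 1 + 0 + 0 = 2
distinct = 21 − 2 = 19

19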